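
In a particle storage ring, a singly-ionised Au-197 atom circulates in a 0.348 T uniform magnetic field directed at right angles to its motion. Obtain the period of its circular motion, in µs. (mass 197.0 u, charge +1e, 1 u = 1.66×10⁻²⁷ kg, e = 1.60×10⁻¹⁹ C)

The cyclotron period is independent of speed: T = 2πm/(qB).
T = 2π(3.27×10^-25) / [(1×1.60×10^-19)(0.348)] = 3.69×10^-5 s.

T ≈ 36.9 µs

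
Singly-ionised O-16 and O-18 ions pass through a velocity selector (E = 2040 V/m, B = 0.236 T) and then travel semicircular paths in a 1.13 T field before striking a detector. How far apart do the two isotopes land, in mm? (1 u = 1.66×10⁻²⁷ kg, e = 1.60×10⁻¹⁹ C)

Both emerge at v = E/B₁ = 8640 m/s.
r = mv/(qB₂), so r₁ = 1.270×10^-3 m and r₂ = 1.429×10^-3 m, giving Δr = 1.59×10^-4 m.
After a semicircle each ion lands a diameter 2r from the entry slit, so the separation is 2Δr = 3.17×10^-4 m.

Δd ≈ 0.317 mm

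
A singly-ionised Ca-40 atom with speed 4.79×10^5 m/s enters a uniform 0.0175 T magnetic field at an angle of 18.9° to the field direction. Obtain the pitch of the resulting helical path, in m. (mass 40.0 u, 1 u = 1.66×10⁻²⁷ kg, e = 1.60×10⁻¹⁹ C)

The velocity component along B is v∥ = v cos18.9° = 4.53×10^5 m/s.
The cyclotron period T = 2πm/(qB) = 1.49×10^-4 s is set by m, q, B alone.
Pitch = v∥·T = (4.53×10^5)(1.49×10^-4) = 67.5 m.

pitch ≈ 67.5 m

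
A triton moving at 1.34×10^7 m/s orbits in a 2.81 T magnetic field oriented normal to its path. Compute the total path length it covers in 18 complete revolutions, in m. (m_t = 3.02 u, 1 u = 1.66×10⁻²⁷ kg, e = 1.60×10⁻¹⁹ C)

L ≈ 16.9 m

r = mv/(qB) = 0.149 m, so one revolution covers 2πr = 0.939 m.
In 18 revolutions: L = 18·2πr = 16.9 m.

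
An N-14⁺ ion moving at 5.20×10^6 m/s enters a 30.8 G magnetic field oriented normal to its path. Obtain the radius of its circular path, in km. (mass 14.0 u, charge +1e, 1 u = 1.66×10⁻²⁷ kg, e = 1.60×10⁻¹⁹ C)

r ≈ 0.245 km

The magnetic force provides the centripetal force: qvB = mv²/r, so r = mv/(qB).
r = (2.32×10^-26 kg)(5.20×10^6 m/s) / [(1×1.60×10^-19 C)(3.08×10^-3 T)] = 245 m.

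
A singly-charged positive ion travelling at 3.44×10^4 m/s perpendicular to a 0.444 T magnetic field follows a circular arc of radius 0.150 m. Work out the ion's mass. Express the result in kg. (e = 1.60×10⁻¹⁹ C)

m ≈ 3.10×10^-25 kg

qvB = mv²/r ⇒ m = qBr/v.
m = (1×1.60×10^-19)(0.444)(0.150) / (3.44×10^4) = 3.10×10^-25 kg.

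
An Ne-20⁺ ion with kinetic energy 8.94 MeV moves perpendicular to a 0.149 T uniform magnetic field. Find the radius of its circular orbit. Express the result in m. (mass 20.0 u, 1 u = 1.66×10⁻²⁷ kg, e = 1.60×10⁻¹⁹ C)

r ≈ 12.9 m

Convert the energy: K = 8.94 MeV = 1.43×10^-12 J.
v = √(2K/m) = √(2·1.43×10^-12/3.32×10^-26) = 9.28×10^6 m/s.
r = mv/(qB) = (3.32×10^-26)(9.28×10^6) / [(1×1.60×10^-19)(0.149)] = 12.9 m.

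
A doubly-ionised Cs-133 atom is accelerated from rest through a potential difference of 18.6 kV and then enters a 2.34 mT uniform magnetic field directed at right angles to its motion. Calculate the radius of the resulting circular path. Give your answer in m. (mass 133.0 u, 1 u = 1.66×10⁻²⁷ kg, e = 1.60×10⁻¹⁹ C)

r ≈ 68.5 m

The kinetic energy gained is K = qV = (2×1.60×10^-19)(1.86×10^4) = 5.95×10^-15 J.
v = √(2K/m) = 2.32×10^5 m/s.
r = mv/(qB) = (2.21×10^-25)(2.32×10^5) / [(2×1.60×10^-19)(2.34×10^-3)] = 68.5 m.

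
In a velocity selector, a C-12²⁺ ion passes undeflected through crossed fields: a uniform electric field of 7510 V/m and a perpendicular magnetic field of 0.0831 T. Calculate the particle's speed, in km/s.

For zero net force, qE = qvB, so v = E/B.
v = (7510) / (0.0831) = 9.04×10^4 m/s.

v ≈ 90.4 km/s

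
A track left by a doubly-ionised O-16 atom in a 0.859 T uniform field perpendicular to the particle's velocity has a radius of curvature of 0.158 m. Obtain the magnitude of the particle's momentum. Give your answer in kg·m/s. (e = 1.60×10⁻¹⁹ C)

Since qvB = mv²/r, the momentum p = mv = qBr.
p = (2×1.60×10^-19)(0.859)(0.158) = 4.34×10^-20 kg·m/s.

p ≈ 4.34×10^-20 kg·m/s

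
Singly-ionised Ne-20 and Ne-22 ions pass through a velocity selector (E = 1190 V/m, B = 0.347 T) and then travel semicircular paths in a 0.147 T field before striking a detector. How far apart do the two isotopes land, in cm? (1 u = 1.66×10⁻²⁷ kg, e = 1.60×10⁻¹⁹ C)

Δd ≈ 0.0968 cm

Both emerge at v = E/B₁ = 3430 m/s.
r = mv/(qB₂), so r₁ = 4.841×10^-3 m and r₂ = 5.325×10^-3 m, giving Δr = 4.84×10^-4 m.
After a semicircle each ion lands a diameter 2r from the entry slit, so the separation is 2Δr = 9.68×10^-4 m.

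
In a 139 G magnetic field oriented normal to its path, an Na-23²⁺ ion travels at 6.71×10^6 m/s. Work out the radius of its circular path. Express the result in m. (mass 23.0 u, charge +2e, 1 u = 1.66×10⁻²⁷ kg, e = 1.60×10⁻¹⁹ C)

r ≈ 57.6 m

The magnetic force provides the centripetal force: qvB = mv²/r, so r = mv/(qB).
r = (3.82×10^-26 kg)(6.71×10^6 m/s) / [(2×1.60×10^-19 C)(0.0139 T)] = 57.6 m.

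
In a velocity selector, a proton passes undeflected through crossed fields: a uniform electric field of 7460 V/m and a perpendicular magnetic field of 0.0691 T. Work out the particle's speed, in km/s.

v ≈ 108 km/s

For zero net force, qE = qvB, so v = E/B.
v = (7460) / (0.0691) = 1.08×10^5 m/s.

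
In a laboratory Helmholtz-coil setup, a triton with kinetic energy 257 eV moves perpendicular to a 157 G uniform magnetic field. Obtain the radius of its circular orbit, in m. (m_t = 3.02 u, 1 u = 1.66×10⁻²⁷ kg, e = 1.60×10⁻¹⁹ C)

r ≈ 0.256 m

Convert the energy: K = 257 eV = 4.11×10^-17 J.
v = √(2K/m) = √(2·4.11×10^-17/5.01×10^-27) = 1.28×10^5 m/s.
r = mv/(qB) = (5.01×10^-27)(1.28×10^5) / [(1×1.60×10^-19)(0.0157)] = 0.256 m.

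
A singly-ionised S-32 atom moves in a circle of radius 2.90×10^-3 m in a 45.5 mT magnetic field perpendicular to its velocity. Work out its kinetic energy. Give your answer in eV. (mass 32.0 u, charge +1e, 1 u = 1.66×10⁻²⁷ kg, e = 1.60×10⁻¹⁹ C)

K ≈ 0.0262 eV

v = qBr/m = (1×1.60×10^-19)(0.0455)(2.90×10^-3) / (5.31×10^-26) = 397 m/s.
K = ½mv² = 0.5·(5.31×10^-26)·(397)² = 4.20×10^-21 J = 0.0262 eV.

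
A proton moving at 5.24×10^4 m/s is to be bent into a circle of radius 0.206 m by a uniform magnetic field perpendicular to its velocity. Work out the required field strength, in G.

B ≈ 26.5 G

qvB = mv²/r gives B = mv/(qr).
B = (1.67×10^-27)(5.24×10^4) / [(1×1.60×10^-19)(0.206)] = 2.65×10^-3 T.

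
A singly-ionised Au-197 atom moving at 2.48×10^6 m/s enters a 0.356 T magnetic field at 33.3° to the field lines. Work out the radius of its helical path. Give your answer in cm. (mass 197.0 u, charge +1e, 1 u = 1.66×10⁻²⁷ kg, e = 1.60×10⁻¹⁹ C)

r ≈ 782 cm

Only the perpendicular component v⊥ = v sin33.3° = 1.36×10^6 m/s is bent by the field.
r = m v⊥ /(qB) = (3.27×10^-25)(1.36×10^6) / [(1×1.60×10^-19)(0.356)] = 7.82 m.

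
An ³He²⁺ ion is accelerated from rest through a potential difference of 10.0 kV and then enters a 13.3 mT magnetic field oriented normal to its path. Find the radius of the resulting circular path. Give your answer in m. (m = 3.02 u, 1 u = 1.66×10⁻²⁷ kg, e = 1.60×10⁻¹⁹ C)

The kinetic energy gained is K = qV = (2×1.60×10^-19)(1.00×10^4) = 3.20×10^-15 J.
v = √(2K/m) = 1.13×10^6 m/s.
r = mv/(qB) = (5.01×10^-27)(1.13×10^6) / [(2×1.60×10^-19)(0.0133)] = 1.33 m.

r ≈ 1.33 m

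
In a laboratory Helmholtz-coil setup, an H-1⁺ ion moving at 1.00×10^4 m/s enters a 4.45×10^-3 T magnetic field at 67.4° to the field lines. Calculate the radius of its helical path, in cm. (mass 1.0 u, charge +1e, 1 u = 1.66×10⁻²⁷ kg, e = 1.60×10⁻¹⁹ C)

r ≈ 2.15 cm

Only the perpendicular component v⊥ = v sin67.4° = 9230 m/s is bent by the field.
r = m v⊥ /(qB) = (1.66×10^-27)(9230) / [(1×1.60×10^-19)(4.45×10^-3)] = 0.0215 m.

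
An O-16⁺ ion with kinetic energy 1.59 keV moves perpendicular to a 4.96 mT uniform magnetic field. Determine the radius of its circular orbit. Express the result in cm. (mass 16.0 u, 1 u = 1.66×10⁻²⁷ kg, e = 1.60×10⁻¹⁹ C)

Convert the energy: K = 1.59 keV = 2.54×10^-16 J.
v = √(2K/m) = √(2·2.54×10^-16/2.66×10^-26) = 1.38×10^5 m/s.
r = mv/(qB) = (2.66×10^-26)(1.38×10^5) / [(1×1.60×10^-19)(4.96×10^-3)] = 4.63 m.

r ≈ 463 cm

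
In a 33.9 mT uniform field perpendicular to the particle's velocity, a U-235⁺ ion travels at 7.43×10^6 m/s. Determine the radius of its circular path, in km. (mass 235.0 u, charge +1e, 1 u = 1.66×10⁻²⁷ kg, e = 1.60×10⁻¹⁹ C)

r ≈ 0.534 km

The magnetic force provides the centripetal force: qvB = mv²/r, so r = mv/(qB).
r = (3.90×10^-25 kg)(7.43×10^6 m/s) / [(1×1.60×10^-19 C)(0.0339 T)] = 534 m.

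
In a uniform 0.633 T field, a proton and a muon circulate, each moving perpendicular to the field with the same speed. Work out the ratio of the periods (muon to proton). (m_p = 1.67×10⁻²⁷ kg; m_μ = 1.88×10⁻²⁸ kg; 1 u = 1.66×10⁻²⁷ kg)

ratio ≈ 0.113

T = 2πm/(qB) is independent of speed, so T₂/T₁ = (m₂/q₂)/(m₁/q₁).
T_{muon}/T_{proton} = (1.88×10^-28/1e) / (1.67×10^-27/1e) = 0.113.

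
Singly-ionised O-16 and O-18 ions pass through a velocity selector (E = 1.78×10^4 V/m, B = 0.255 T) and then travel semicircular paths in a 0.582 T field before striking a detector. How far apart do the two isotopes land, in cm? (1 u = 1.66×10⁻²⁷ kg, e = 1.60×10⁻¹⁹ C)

Both emerge at v = E/B₁ = 6.98×10^4 m/s.
r = mv/(qB₂), so r₁ = 0.01991 m and r₂ = 0.02240 m, giving Δr = 2.49×10^-3 m.
After a semicircle each ion lands a diameter 2r from the entry slit, so the separation is 2Δr = 4.98×10^-3 m.

Δd ≈ 0.498 cm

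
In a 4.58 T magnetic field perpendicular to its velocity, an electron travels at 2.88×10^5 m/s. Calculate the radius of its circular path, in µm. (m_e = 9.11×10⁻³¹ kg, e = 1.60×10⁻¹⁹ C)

r ≈ 0.358 µm

The magnetic force provides the centripetal force: qvB = mv²/r, so r = mv/(qB).
r = (9.11×10^-31 kg)(2.88×10^5 m/s) / [(1×1.60×10^-19 C)(4.58 T)] = 3.58×10^-7 m.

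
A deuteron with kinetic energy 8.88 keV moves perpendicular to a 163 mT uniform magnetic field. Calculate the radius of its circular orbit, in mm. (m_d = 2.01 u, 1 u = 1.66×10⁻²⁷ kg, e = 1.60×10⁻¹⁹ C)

r ≈ 118 mm

Convert the energy: K = 8.88 keV = 1.42×10^-15 J.
v = √(2K/m) = √(2·1.42×10^-15/3.34×10^-27) = 9.23×10^5 m/s.
r = mv/(qB) = (3.34×10^-27)(9.23×10^5) / [(1×1.60×10^-19)(0.163)] = 0.118 m.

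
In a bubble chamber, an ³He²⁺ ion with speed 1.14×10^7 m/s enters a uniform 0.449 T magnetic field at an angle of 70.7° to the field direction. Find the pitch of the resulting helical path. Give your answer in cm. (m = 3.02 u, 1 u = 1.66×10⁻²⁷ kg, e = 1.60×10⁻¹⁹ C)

pitch ≈ 82.6 cm

The velocity component along B is v∥ = v cos70.7° = 3.77×10^6 m/s.
The cyclotron period T = 2πm/(qB) = 2.19×10^-7 s is set by m, q, B alone.
Pitch = v∥·T = (3.77×10^6)(2.19×10^-7) = 0.826 m.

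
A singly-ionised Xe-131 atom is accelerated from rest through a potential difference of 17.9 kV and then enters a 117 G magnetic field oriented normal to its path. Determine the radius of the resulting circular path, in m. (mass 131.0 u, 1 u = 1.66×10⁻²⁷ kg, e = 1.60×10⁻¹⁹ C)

r ≈ 18.9 m

The kinetic energy gained is K = qV = (1×1.60×10^-19)(1.79×10^4) = 2.86×10^-15 J.
v = √(2K/m) = 1.62×10^5 m/s.
r = mv/(qB) = (2.17×10^-25)(1.62×10^5) / [(1×1.60×10^-19)(0.0117)] = 18.9 m.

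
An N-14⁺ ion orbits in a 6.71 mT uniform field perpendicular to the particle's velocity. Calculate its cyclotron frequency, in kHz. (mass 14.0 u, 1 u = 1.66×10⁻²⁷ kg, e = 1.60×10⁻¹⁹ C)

f ≈ 7.35 kHz

f = qB/(2πm) = (1×1.60×10^-19)(6.71×10^-3) / [2π(2.32×10^-26)] = 7350 Hz.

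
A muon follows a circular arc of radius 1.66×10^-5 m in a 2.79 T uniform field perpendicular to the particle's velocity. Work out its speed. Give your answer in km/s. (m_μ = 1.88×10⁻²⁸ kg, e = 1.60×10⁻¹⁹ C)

From qvB = mv²/r, v = qBr/m.
v = (1×1.60×10^-19)(2.79)(1.66×10^-5) / (1.88×10^-28) = 3.94×10^4 m/s.

v ≈ 39.4 km/s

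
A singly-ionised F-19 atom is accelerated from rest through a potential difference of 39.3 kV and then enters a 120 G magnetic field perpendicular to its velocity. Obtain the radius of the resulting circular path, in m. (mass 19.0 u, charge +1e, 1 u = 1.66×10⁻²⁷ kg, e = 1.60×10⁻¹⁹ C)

The kinetic energy gained is K = qV = (1×1.60×10^-19)(3.93×10^4) = 6.29×10^-15 J.
v = √(2K/m) = 6.31×10^5 m/s.
r = mv/(qB) = (3.15×10^-26)(6.31×10^5) / [(1×1.60×10^-19)(0.0120)] = 10.4 m.

r ≈ 10.4 m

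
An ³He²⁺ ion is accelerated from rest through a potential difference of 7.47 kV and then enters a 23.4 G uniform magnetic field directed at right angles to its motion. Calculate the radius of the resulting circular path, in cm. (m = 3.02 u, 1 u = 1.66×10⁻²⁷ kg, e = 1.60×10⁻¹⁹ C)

r ≈ 654 cm

The kinetic energy gained is K = qV = (2×1.60×10^-19)(7470) = 2.39×10^-15 J.
v = √(2K/m) = 9.77×10^5 m/s.
r = mv/(qB) = (5.01×10^-27)(9.77×10^5) / [(2×1.60×10^-19)(2.34×10^-3)] = 6.54 m.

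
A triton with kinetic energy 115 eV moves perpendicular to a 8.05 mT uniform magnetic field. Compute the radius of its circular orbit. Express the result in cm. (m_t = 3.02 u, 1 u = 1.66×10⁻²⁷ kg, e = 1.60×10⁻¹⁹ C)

r ≈ 33.3 cm

Convert the energy: K = 115 eV = 1.84×10^-17 J.
v = √(2K/m) = √(2·1.84×10^-17/5.01×10^-27) = 8.57×10^4 m/s.
r = mv/(qB) = (5.01×10^-27)(8.57×10^4) / [(1×1.60×10^-19)(8.05×10^-3)] = 0.333 m.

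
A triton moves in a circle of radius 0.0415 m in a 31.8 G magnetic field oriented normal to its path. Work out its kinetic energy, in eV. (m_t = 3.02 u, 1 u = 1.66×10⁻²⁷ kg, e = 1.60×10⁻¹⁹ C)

v = qBr/m = (1×1.60×10^-19)(3.18×10^-3)(0.0415) / (5.01×10^-27) = 4210 m/s.
K = ½mv² = 0.5·(5.01×10^-27)·(4210)² = 4.45×10^-20 J = 0.278 eV.

K ≈ 0.278 eV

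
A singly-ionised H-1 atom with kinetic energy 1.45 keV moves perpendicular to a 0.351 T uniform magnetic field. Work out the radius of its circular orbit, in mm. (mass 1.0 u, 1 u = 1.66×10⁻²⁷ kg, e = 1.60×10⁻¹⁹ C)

Convert the energy: K = 1.45 keV = 2.32×10^-16 J.
v = √(2K/m) = √(2·2.32×10^-16/1.66×10^-27) = 5.29×10^5 m/s.
r = mv/(qB) = (1.66×10^-27)(5.29×10^5) / [(1×1.60×10^-19)(0.351)] = 0.0156 m.

r ≈ 15.6 mm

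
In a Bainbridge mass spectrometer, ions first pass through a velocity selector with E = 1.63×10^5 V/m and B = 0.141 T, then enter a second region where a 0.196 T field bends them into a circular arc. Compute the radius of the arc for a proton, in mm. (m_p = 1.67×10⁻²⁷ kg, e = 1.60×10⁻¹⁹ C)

r ≈ 61.6 mm

The selector passes v = E/B = 1.63×10^5/0.141 = 1.16×10^6 m/s.
In the deflection region, r = mv/(qB₂) = (1.67×10^-27)(1.16×10^6) / [(1×1.60×10^-19)(0.196)] = 0.0616 m.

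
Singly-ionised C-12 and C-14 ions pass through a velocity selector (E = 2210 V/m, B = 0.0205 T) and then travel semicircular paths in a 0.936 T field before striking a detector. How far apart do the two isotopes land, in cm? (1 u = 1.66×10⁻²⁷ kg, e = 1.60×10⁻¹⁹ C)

Both emerge at v = E/B₁ = 1.08×10^5 m/s.
r = mv/(qB₂), so r₁ = 0.01434 m and r₂ = 0.01673 m, giving Δr = 2.39×10^-3 m.
After a semicircle each ion lands a diameter 2r from the entry slit, so the separation is 2Δr = 4.78×10^-3 m.

Δd ≈ 0.478 cm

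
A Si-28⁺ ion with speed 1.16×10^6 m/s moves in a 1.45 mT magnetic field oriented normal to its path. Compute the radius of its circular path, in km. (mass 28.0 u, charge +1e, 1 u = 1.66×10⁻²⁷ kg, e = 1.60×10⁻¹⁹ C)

The magnetic force provides the centripetal force: qvB = mv²/r, so r = mv/(qB).
r = (4.65×10^-26 kg)(1.16×10^6 m/s) / [(1×1.60×10^-19 C)(1.45×10^-3 T)] = 232 m.

r ≈ 0.232 km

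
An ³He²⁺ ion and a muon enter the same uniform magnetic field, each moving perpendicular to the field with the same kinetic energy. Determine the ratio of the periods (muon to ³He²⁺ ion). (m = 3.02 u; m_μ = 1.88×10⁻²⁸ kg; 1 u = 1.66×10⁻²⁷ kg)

ratio ≈ 0.0750

T = 2πm/(qB) is independent of speed, so T₂/T₁ = (m₂/q₂)/(m₁/q₁).
T_{muon}/T_{³He²⁺ ion} = (1.88×10^-28/1e) / (5.01×10^-27/2e) = 0.0750.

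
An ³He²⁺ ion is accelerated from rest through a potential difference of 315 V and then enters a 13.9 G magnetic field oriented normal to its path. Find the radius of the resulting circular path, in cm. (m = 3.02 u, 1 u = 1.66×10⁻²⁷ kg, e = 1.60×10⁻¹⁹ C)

The kinetic energy gained is K = qV = (2×1.60×10^-19)(315) = 1.01×10^-16 J.
v = √(2K/m) = 2.01×10^5 m/s.
r = mv/(qB) = (5.01×10^-27)(2.01×10^5) / [(2×1.60×10^-19)(1.39×10^-3)] = 2.26 m.

r ≈ 226 cm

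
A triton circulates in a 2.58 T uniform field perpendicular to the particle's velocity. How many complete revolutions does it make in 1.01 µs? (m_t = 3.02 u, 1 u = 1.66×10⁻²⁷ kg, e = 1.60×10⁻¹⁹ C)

T = 2πm/(qB) = 2π(5.0132×10^-27) / [(1×1.60×10^-19)(2.58)] = 7.6305×10^-8 s.
N = t/T = 1.01×10^-6 / 7.6305×10^-8 ≈ 13.24, so 13 complete revolutions.

N = 13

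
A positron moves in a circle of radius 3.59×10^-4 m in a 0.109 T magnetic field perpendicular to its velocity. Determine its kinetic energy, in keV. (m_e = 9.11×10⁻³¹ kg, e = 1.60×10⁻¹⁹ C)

v = qBr/m = (1×1.60×10^-19)(0.109)(3.59×10^-4) / (9.11×10^-31) = 6.87×10^6 m/s.
K = ½mv² = 0.5·(9.11×10^-31)·(6.87×10^6)² = 2.15×10^-17 J = 0.134 keV.

K ≈ 0.134 keV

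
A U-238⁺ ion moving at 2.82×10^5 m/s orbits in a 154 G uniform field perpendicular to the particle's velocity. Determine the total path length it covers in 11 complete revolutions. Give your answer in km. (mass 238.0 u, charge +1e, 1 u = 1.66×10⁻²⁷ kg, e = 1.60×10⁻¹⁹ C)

L ≈ 3.13 km

r = mv/(qB) = 45.2 m, so one revolution covers 2πr = 284 m.
In 11 revolutions: L = 11·2πr = 3130 m.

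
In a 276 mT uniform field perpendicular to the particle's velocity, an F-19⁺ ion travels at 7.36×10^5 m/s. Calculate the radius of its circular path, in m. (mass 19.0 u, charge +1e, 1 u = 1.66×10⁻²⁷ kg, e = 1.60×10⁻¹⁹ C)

The magnetic force provides the centripetal force: qvB = mv²/r, so r = mv/(qB).
r = (3.15×10^-26 kg)(7.36×10^5 m/s) / [(1×1.60×10^-19 C)(0.276 T)] = 0.526 m.

r ≈ 0.526 m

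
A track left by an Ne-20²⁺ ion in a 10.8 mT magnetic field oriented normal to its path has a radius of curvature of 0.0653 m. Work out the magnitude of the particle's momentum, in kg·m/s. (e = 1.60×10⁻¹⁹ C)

Since qvB = mv²/r, the momentum p = mv = qBr.
p = (2×1.60×10^-19)(0.0108)(0.0653) = 2.26×10^-22 kg·m/s.

p ≈ 2.26×10^-22 kg·m/s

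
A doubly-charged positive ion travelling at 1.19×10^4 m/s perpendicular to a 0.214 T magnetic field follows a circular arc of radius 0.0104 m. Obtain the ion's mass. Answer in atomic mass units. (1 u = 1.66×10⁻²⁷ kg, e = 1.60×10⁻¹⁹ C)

qvB = mv²/r ⇒ m = qBr/v.
m = (2×1.60×10^-19)(0.214)(0.0104) / (1.19×10^4) = 5.98×10^-26 kg = 36.1 u.

m ≈ 36.1 u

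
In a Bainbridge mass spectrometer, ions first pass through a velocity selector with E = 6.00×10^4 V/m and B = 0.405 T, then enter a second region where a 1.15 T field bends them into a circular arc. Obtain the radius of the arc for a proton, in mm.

The selector passes v = E/B = 6.00×10^4/0.405 = 1.48×10^5 m/s.
In the deflection region, r = mv/(qB₂) = (1.67×10^-27)(1.48×10^5) / [(1×1.60×10^-19)(1.15)] = 1.34×10^-3 m.

r ≈ 1.34 mm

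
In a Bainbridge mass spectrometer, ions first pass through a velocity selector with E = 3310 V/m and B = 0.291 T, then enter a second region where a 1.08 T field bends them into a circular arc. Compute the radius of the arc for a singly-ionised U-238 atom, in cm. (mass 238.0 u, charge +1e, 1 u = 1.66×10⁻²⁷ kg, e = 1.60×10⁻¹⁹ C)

The selector passes v = E/B = 3310/0.291 = 1.14×10^4 m/s.
In the deflection region, r = mv/(qB₂) = (3.95×10^-25)(1.14×10^4) / [(1×1.60×10^-19)(1.08)] = 0.0260 m.

r ≈ 2.60 cm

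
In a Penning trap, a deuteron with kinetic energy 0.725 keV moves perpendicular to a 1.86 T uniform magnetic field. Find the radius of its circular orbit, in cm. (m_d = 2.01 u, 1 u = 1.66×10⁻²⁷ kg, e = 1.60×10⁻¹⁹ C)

r ≈ 0.296 cm

Convert the energy: K = 0.725 keV = 1.16×10^-16 J.
v = √(2K/m) = √(2·1.16×10^-16/3.34×10^-27) = 2.64×10^5 m/s.
r = mv/(qB) = (3.34×10^-27)(2.64×10^5) / [(1×1.60×10^-19)(1.86)] = 2.96×10^-3 m.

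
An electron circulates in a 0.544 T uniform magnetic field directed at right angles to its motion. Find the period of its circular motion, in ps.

The cyclotron period is independent of speed: T = 2πm/(qB).
T = 2π(9.11×10^-31) / [(1×1.60×10^-19)(0.544)] = 6.58×10^-11 s.

T ≈ 65.8 ps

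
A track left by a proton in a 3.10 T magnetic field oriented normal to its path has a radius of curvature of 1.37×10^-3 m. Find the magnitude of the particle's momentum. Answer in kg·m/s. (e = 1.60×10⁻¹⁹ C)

p ≈ 6.80×10^-22 kg·m/s

Since qvB = mv²/r, the momentum p = mv = qBr.
p = (1×1.60×10^-19)(3.10)(1.37×10^-3) = 6.80×10^-22 kg·m/s.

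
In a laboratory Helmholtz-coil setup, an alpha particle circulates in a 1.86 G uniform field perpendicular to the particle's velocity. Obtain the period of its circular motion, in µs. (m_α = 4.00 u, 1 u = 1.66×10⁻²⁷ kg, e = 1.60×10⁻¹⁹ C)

The cyclotron period is independent of speed: T = 2πm/(qB).
T = 2π(6.64×10^-27) / [(2×1.60×10^-19)(1.86×10^-4)] = 7.01×10^-4 s.

T ≈ 701 µs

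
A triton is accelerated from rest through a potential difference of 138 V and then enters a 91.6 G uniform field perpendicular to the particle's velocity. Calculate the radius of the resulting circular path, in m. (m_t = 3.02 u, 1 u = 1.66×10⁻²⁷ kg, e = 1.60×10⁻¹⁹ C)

r ≈ 0.321 m

The kinetic energy gained is K = qV = (1×1.60×10^-19)(138) = 2.21×10^-17 J.
v = √(2K/m) = 9.39×10^4 m/s.
r = mv/(qB) = (5.01×10^-27)(9.39×10^4) / [(1×1.60×10^-19)(9.16×10^-3)] = 0.321 m.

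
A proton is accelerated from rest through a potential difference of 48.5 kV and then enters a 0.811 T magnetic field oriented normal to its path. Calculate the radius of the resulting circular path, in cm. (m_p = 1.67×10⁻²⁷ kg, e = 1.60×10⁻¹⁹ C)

The kinetic energy gained is K = qV = (1×1.60×10^-19)(4.85×10^4) = 7.76×10^-15 J.
v = √(2K/m) = 3.05×10^6 m/s.
r = mv/(qB) = (1.67×10^-27)(3.05×10^6) / [(1×1.60×10^-19)(0.811)] = 0.0392 m.

r ≈ 3.92 cm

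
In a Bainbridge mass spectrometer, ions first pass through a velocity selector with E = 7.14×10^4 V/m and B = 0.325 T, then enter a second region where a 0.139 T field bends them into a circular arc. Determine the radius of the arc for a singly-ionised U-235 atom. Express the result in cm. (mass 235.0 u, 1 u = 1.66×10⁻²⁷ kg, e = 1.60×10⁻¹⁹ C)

r ≈ 385 cm

The selector passes v = E/B = 7.14×10^4/0.325 = 2.20×10^5 m/s.
In the deflection region, r = mv/(qB₂) = (3.90×10^-25)(2.20×10^5) / [(1×1.60×10^-19)(0.139)] = 3.85 m.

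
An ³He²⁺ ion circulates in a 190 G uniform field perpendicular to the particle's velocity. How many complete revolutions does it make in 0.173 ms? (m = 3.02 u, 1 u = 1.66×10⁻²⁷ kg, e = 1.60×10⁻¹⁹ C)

N = 33

T = 2πm/(qB) = 2π(5.0132×10^-27) / [(2×1.60×10^-19)(0.0190)] = 5.1807×10^-6 s.
N = t/T = 1.73×10^-4 / 5.1807×10^-6 ≈ 33.39, so 33 complete revolutions.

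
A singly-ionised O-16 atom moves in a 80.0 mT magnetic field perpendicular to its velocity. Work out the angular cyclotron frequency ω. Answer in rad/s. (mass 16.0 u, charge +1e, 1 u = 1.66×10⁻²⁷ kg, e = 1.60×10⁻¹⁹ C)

ω = qB/m = (1×1.60×10^-19)(0.0800) / (2.66×10^-26) = 4.82×10^5 rad/s.

ω ≈ 4.82×10^5 rad/s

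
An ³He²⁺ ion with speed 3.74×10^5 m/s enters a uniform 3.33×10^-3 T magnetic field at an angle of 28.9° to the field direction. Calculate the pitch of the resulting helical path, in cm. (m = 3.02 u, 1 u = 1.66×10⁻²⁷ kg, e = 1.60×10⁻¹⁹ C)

The velocity component along B is v∥ = v cos28.9° = 3.27×10^5 m/s.
The cyclotron period T = 2πm/(qB) = 2.96×10^-5 s is set by m, q, B alone.
Pitch = v∥·T = (3.27×10^5)(2.96×10^-5) = 9.68 m.

pitch ≈ 968 cm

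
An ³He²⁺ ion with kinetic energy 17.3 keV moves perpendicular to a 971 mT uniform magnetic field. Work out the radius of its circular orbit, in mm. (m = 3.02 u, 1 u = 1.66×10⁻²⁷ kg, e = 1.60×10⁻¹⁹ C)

Convert the energy: K = 17.3 keV = 2.77×10^-15 J.
v = √(2K/m) = √(2·2.77×10^-15/5.01×10^-27) = 1.05×10^6 m/s.
r = mv/(qB) = (5.01×10^-27)(1.05×10^6) / [(2×1.60×10^-19)(0.971)] = 0.0170 m.

r ≈ 17.0 mm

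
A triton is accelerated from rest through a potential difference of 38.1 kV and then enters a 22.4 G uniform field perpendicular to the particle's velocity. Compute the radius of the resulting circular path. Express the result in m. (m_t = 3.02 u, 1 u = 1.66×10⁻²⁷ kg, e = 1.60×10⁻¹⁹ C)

r ≈ 21.8 m

The kinetic energy gained is K = qV = (1×1.60×10^-19)(3.81×10^4) = 6.10×10^-15 J.
v = √(2K/m) = 1.56×10^6 m/s.
r = mv/(qB) = (5.01×10^-27)(1.56×10^6) / [(1×1.60×10^-19)(2.24×10^-3)] = 21.8 m.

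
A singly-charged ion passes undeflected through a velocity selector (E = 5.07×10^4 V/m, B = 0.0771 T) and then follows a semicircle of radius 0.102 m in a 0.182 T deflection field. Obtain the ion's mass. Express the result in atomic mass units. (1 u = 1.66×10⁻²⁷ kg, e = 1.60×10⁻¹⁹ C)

v = E/B₁ = 6.58×10^5 m/s.
From r = mv/(qB₂), m = qB₂r/v = (1×1.60×10^-19)(0.182)(0.102) / (6.58×10^5) = 4.52×10^-27 kg.
In atomic mass units: m = 4.52×10^-27 / 1.66×10^-27 = 2.72 u.

m ≈ 2.72 u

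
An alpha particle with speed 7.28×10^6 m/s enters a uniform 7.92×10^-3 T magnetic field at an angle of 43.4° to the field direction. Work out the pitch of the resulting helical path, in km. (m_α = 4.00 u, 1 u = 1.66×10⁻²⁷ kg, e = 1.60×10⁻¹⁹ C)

pitch ≈ 0.0871 km

The velocity component along B is v∥ = v cos43.4° = 5.29×10^6 m/s.
The cyclotron period T = 2πm/(qB) = 1.65×10^-5 s is set by m, q, B alone.
Pitch = v∥·T = (5.29×10^6)(1.65×10^-5) = 87.1 m.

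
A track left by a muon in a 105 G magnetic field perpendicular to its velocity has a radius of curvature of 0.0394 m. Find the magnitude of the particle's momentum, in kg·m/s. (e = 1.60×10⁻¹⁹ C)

Since qvB = mv²/r, the momentum p = mv = qBr.
p = (1×1.60×10^-19)(0.0105)(0.0394) = 6.62×10^-23 kg·m/s.

p ≈ 6.62×10^-23 kg·m/s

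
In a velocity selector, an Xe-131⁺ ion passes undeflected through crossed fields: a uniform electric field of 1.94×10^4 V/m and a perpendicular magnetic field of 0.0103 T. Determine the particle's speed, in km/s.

v ≈ 1880 km/s

For zero net force, qE = qvB, so v = E/B.
v = (1.94×10^4) / (0.0103) = 1.88×10^6 m/s.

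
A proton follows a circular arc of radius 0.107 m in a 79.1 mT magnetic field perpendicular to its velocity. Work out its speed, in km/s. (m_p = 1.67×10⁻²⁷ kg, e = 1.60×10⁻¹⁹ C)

v ≈ 811 km/s

From qvB = mv²/r, v = qBr/m.
v = (1×1.60×10^-19)(0.0791)(0.107) / (1.67×10^-27) = 8.11×10^5 m/s.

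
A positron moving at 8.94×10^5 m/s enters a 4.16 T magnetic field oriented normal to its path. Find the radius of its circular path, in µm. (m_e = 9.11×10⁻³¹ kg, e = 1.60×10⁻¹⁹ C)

The magnetic force provides the centripetal force: qvB = mv²/r, so r = mv/(qB).
r = (9.11×10^-31 kg)(8.94×10^5 m/s) / [(1×1.60×10^-19 C)(4.16 T)] = 1.22×10^-6 m.

r ≈ 1.22 µm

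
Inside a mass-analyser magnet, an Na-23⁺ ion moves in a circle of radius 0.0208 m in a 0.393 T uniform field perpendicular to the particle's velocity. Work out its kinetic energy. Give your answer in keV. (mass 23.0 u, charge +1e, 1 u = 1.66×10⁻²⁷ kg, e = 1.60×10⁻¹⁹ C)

v = qBr/m = (1×1.60×10^-19)(0.393)(0.0208) / (3.82×10^-26) = 3.43×10^4 m/s.
K = ½mv² = 0.5·(3.82×10^-26)·(3.43×10^4)² = 2.24×10^-17 J = 0.140 keV.

K ≈ 0.140 keV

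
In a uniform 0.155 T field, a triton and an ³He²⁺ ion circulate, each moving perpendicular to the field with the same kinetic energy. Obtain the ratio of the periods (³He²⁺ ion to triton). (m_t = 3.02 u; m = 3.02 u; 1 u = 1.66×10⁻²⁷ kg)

T = 2πm/(qB) is independent of speed, so T₂/T₁ = (m₂/q₂)/(m₁/q₁).
T_{³He²⁺ ion}/T_{triton} = (5.01×10^-27/2e) / (5.01×10^-27/1e) = 0.500.

ratio ≈ 0.500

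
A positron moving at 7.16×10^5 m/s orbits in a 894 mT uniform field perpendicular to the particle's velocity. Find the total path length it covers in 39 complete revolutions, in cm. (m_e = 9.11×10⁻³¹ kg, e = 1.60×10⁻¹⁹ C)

r = mv/(qB) = 4.56×10^-6 m, so one revolution covers 2πr = 2.87×10^-5 m.
In 39 revolutions: L = 39·2πr = 1.12×10^-3 m.

L ≈ 0.112 cm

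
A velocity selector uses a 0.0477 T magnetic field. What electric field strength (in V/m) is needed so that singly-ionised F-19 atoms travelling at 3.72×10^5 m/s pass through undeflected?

E ≈ 1.77×10^4 V/m

qE = qvB ⇒ E = vB = (3.72×10^5)(0.0477) = 1.77×10^4 V/m.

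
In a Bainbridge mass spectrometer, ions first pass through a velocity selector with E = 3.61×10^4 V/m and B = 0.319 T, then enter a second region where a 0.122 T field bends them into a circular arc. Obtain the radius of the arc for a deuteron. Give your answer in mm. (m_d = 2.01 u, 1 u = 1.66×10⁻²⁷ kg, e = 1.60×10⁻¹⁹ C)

The selector passes v = E/B = 3.61×10^4/0.319 = 1.13×10^5 m/s.
In the deflection region, r = mv/(qB₂) = (3.34×10^-27)(1.13×10^5) / [(1×1.60×10^-19)(0.122)] = 0.0193 m.

r ≈ 19.3 mm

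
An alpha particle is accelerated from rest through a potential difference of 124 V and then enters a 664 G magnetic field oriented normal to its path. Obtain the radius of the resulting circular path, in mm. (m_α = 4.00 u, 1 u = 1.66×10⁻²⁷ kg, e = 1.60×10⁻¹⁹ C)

r ≈ 34.2 mm

The kinetic energy gained is K = qV = (2×1.60×10^-19)(124) = 3.97×10^-17 J.
v = √(2K/m) = 1.09×10^5 m/s.
r = mv/(qB) = (6.64×10^-27)(1.09×10^5) / [(2×1.60×10^-19)(0.0664)] = 0.0342 m.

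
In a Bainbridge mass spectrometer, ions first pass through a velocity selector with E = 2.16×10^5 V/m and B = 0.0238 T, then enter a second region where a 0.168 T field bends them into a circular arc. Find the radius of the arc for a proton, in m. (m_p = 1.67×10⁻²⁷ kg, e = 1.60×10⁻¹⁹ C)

r ≈ 0.564 m

The selector passes v = E/B = 2.16×10^5/0.0238 = 9.08×10^6 m/s.
In the deflection region, r = mv/(qB₂) = (1.67×10^-27)(9.08×10^6) / [(1×1.60×10^-19)(0.168)] = 0.564 m.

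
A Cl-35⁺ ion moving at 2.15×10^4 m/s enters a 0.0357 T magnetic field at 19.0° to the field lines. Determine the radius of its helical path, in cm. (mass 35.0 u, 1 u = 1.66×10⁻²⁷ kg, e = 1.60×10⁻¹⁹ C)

r ≈ 7.12 cm

Only the perpendicular component v⊥ = v sin19.0° = 7000 m/s is bent by the field.
r = m v⊥ /(qB) = (5.81×10^-26)(7000) / [(1×1.60×10^-19)(0.0357)] = 0.0712 m.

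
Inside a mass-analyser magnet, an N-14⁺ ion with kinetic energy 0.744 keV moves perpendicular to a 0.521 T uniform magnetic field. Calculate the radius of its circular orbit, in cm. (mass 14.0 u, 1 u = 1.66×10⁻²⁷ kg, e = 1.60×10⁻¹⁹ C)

r ≈ 2.82 cm

Convert the energy: K = 0.744 keV = 1.19×10^-16 J.
v = √(2K/m) = √(2·1.19×10^-16/2.32×10^-26) = 1.01×10^5 m/s.
r = mv/(qB) = (2.32×10^-26)(1.01×10^5) / [(1×1.60×10^-19)(0.521)] = 0.0282 m.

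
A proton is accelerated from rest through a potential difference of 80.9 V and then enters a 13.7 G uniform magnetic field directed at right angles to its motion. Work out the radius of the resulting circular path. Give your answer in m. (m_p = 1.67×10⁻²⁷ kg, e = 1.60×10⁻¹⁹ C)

r ≈ 0.949 m

The kinetic energy gained is K = qV = (1×1.60×10^-19)(80.9) = 1.29×10^-17 J.
v = √(2K/m) = 1.25×10^5 m/s.
r = mv/(qB) = (1.67×10^-27)(1.25×10^5) / [(1×1.60×10^-19)(1.37×10^-3)] = 0.949 m.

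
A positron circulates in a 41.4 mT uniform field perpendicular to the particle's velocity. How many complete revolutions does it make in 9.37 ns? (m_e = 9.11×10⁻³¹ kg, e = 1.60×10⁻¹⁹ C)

N = 10

T = 2πm/(qB) = 2π(9.11×10^-31) / [(1×1.60×10^-19)(0.0414)] = 8.6413×10^-10 s.
N = t/T = 9.37×10^-9 / 8.6413×10^-10 ≈ 10.84, so 10 complete revolutions.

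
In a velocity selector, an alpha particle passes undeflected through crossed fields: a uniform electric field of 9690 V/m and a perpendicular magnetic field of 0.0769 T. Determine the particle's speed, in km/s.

For zero net force, qE = qvB, so v = E/B.
v = (9690) / (0.0769) = 1.26×10^5 m/s.

v ≈ 126 km/s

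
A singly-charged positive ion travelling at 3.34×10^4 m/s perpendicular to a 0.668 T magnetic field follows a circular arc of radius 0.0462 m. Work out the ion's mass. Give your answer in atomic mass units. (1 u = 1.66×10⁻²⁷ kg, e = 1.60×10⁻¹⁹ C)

m ≈ 89.1 u

qvB = mv²/r ⇒ m = qBr/v.
m = (1×1.60×10^-19)(0.668)(0.0462) / (3.34×10^4) = 1.48×10^-25 kg = 89.1 u.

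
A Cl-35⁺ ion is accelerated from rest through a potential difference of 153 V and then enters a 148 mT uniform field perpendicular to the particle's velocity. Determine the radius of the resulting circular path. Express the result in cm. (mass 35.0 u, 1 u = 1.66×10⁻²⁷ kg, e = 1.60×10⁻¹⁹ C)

r ≈ 7.12 cm

The kinetic energy gained is K = qV = (1×1.60×10^-19)(153) = 2.45×10^-17 J.
v = √(2K/m) = 2.90×10^4 m/s.
r = mv/(qB) = (5.81×10^-26)(2.90×10^4) / [(1×1.60×10^-19)(0.148)] = 0.0712 m.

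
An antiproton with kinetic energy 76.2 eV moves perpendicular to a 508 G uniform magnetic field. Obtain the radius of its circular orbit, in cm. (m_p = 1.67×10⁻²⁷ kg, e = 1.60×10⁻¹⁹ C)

r ≈ 2.48 cm

Convert the energy: K = 76.2 eV = 1.22×10^-17 J.
v = √(2K/m) = √(2·1.22×10^-17/1.67×10^-27) = 1.21×10^5 m/s.
r = mv/(qB) = (1.67×10^-27)(1.21×10^5) / [(1×1.60×10^-19)(0.0508)] = 0.0248 m.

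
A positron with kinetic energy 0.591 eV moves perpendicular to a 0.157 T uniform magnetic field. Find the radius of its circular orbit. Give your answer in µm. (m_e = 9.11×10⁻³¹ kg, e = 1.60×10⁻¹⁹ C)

Convert the energy: K = 0.591 eV = 9.46×10^-20 J.
v = √(2K/m) = √(2·9.46×10^-20/9.11×10^-31) = 4.56×10^5 m/s.
r = mv/(qB) = (9.11×10^-31)(4.56×10^5) / [(1×1.60×10^-19)(0.157)] = 1.65×10^-5 m.

r ≈ 16.5 µm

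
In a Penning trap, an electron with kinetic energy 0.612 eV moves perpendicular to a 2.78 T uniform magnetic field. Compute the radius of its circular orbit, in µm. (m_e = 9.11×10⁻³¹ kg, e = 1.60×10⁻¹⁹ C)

r ≈ 0.950 µm

Convert the energy: K = 0.612 eV = 9.79×10^-20 J.
v = √(2K/m) = √(2·9.79×10^-20/9.11×10^-31) = 4.64×10^5 m/s.
r = mv/(qB) = (9.11×10^-31)(4.64×10^5) / [(1×1.60×10^-19)(2.78)] = 9.50×10^-7 m.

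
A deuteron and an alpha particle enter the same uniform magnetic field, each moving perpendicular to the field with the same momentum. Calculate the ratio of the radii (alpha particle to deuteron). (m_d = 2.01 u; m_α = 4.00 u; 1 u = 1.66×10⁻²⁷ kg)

ratio ≈ 0.500

r = p/(qB) ⇒ at equal p, r ∝ 1/q.
r_{alpha particle}/r_{deuteron} = 0.500.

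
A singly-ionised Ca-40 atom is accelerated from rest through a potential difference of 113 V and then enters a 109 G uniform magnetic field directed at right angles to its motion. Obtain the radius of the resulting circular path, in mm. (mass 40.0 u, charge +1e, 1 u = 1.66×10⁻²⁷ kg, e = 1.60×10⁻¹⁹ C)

The kinetic energy gained is K = qV = (1×1.60×10^-19)(113) = 1.81×10^-17 J.
v = √(2K/m) = 2.33×10^4 m/s.
r = mv/(qB) = (6.64×10^-26)(2.33×10^4) / [(1×1.60×10^-19)(0.0109)] = 0.888 m.

r ≈ 888 mm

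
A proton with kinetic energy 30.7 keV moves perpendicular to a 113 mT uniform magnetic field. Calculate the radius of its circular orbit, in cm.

Convert the energy: K = 30.7 keV = 4.91×10^-15 J.
v = √(2K/m) = √(2·4.91×10^-15/1.67×10^-27) = 2.43×10^6 m/s.
r = mv/(qB) = (1.67×10^-27)(2.43×10^6) / [(1×1.60×10^-19)(0.113)] = 0.224 m.

r ≈ 22.4 cm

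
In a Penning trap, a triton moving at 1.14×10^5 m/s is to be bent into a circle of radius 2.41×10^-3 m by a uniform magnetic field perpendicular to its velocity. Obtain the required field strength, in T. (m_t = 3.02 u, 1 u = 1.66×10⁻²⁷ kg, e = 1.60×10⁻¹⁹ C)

qvB = mv²/r gives B = mv/(qr).
B = (5.01×10^-27)(1.14×10^5) / [(1×1.60×10^-19)(2.41×10^-3)] = 1.48 T.

B ≈ 1.48 T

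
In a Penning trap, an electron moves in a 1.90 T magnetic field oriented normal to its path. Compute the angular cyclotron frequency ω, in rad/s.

ω = qB/m = (1×1.60×10^-19)(1.90) / (9.11×10^-31) = 3.34×10^11 rad/s.

ω ≈ 3.34×10^11 rad/s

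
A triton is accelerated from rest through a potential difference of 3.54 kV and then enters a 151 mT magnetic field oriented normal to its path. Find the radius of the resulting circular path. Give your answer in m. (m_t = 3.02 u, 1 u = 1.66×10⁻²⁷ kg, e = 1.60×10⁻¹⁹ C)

r ≈ 0.0986 m

The kinetic energy gained is K = qV = (1×1.60×10^-19)(3540) = 5.66×10^-16 J.
v = √(2K/m) = 4.75×10^5 m/s.
r = mv/(qB) = (5.01×10^-27)(4.75×10^5) / [(1×1.60×10^-19)(0.151)] = 0.0986 m.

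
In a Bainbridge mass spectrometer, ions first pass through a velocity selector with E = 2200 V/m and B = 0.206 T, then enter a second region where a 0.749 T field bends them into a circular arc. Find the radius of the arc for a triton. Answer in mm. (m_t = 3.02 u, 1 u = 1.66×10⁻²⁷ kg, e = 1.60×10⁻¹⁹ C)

The selector passes v = E/B = 2200/0.206 = 1.07×10^4 m/s.
In the deflection region, r = mv/(qB₂) = (5.01×10^-27)(1.07×10^4) / [(1×1.60×10^-19)(0.749)] = 4.47×10^-4 m.

r ≈ 0.447 mm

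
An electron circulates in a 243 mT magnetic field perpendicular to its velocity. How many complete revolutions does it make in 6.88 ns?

T = 2πm/(qB) = 2π(9.11×10^-31) / [(1×1.60×10^-19)(0.243)] = 1.4722×10^-10 s.
N = t/T = 6.88×10^-9 / 1.4722×10^-10 ≈ 46.73, so 46 complete revolutions.

N = 46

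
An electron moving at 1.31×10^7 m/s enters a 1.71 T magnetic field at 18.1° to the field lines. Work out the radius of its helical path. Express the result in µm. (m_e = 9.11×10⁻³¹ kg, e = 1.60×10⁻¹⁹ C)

r ≈ 13.6 µm

Only the perpendicular component v⊥ = v sin18.1° = 4.07×10^6 m/s is bent by the field.
r = m v⊥ /(qB) = (9.11×10^-31)(4.07×10^6) / [(1×1.60×10^-19)(1.71)] = 1.36×10^-5 m.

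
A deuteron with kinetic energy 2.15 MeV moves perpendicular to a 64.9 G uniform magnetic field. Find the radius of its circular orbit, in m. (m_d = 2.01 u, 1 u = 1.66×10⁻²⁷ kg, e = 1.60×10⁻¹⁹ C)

Convert the energy: K = 2.15 MeV = 3.44×10^-13 J.
v = √(2K/m) = √(2·3.44×10^-13/3.34×10^-27) = 1.44×10^7 m/s.
r = mv/(qB) = (3.34×10^-27)(1.44×10^7) / [(1×1.60×10^-19)(6.49×10^-3)] = 46.1 m.

r ≈ 46.1 m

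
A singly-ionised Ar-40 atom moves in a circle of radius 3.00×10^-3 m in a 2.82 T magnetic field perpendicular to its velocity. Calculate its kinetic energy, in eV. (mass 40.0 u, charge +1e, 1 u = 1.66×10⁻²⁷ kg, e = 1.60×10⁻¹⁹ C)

v = qBr/m = (1×1.60×10^-19)(2.82)(3.00×10^-3) / (6.64×10^-26) = 2.04×10^4 m/s.
K = ½mv² = 0.5·(6.64×10^-26)·(2.04×10^4)² = 1.38×10^-17 J = 86.2 eV.

K ≈ 86.2 eV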